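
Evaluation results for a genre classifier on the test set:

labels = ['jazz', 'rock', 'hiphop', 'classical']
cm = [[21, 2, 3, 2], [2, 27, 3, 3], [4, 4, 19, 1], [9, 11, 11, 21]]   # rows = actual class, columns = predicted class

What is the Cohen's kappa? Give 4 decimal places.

0.4922

Observed agreement pₒ = trace/N = 88/143 = 0.61538
Expected agreement pₑ = Σ (rowᵢ·colᵢ)/N² = (28·36 + 35·44 + 28·36 + 52·27)/143² = 0.24255
κ = (pₒ − pₑ)/(1 − pₑ) = (0.61538 − 0.24255)/(1 − 0.24255) = 0.4922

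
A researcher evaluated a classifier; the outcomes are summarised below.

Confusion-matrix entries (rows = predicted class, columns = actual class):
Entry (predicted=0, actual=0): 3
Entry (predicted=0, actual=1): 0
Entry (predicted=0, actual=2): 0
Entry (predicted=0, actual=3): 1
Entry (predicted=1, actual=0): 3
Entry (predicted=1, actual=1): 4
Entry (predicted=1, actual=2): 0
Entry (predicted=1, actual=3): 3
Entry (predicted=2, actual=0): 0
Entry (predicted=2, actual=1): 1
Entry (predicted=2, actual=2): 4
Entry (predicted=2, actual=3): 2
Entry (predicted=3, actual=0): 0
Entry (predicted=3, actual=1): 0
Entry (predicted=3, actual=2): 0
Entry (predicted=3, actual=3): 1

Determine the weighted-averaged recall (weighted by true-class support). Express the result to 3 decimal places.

0.545

Per-class recall (TP/(TP+FN)):
  0: TP=3, FN=3+0+0=3 → 3/6 = 0.5000
  1: TP=4, FN=0+1+0=1 → 4/5 = 0.8000
  2: TP=4, FN=0+0+0=0 → 4/4 = 1.0000
  3: TP=1, FN=1+3+2=6 → 1/7 = 0.1429
Weighted-recall = Σ (supportᵢ/N)·recallᵢ with N=22: (6/22)·0.5000 + (5/22)·0.8000 + (4/22)·1.0000 + (7/22)·0.1429 = 0.545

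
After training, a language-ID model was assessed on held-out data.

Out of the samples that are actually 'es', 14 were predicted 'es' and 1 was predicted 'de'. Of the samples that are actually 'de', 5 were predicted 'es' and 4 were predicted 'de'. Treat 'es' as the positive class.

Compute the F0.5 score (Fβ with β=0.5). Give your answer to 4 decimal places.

Fβ = (1+β²)·TP / ((1+β²)·TP + β²·FN + FP), with β²=1/4
= 1.25·14 / (1.25·14 + 0.25·1 + 5) = 0.7692

0.7692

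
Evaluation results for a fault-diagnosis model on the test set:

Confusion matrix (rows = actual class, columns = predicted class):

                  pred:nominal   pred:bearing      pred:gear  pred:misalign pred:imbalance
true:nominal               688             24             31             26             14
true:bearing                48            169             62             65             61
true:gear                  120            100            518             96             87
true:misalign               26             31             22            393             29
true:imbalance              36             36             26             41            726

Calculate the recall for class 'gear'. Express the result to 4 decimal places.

Take TP from the diagonal, FP from the rest of the 'gear' prediction marginal, FN from the rest of the 'gear' actual marginal.
recall = TP/(TP+FN).
gear: TP=518, FN=120+100+96+87=403 → 518/921 = 0.56243

0.5624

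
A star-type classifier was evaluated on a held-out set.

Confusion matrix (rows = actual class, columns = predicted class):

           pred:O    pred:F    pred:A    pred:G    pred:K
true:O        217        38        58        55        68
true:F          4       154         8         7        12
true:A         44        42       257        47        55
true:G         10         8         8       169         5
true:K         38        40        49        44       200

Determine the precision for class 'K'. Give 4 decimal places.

precision = TP/(TP+FP).
K: TP=200, FP=68+12+55+5=140 → 200/340 = 0.58824

0.5882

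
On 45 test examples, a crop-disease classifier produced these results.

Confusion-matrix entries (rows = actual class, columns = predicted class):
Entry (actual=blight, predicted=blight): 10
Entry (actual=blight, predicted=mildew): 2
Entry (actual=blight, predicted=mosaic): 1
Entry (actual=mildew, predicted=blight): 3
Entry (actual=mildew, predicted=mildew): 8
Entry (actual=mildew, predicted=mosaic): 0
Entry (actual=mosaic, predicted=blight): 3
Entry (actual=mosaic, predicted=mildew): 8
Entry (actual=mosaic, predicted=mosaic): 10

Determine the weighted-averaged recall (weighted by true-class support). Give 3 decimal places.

Per-class recall (TP/(TP+FN)):
  blight: TP=10, FN=2+1=3 → 10/13 = 0.7692
  mildew: TP=8, FN=3+0=3 → 8/11 = 0.7273
  mosaic: TP=10, FN=3+8=11 → 10/21 = 0.4762
Weighted-recall = Σ (supportᵢ/N)·recallᵢ with N=45: (13/45)·0.7692 + (11/45)·0.7273 + (21/45)·0.4762 = 0.622

0.622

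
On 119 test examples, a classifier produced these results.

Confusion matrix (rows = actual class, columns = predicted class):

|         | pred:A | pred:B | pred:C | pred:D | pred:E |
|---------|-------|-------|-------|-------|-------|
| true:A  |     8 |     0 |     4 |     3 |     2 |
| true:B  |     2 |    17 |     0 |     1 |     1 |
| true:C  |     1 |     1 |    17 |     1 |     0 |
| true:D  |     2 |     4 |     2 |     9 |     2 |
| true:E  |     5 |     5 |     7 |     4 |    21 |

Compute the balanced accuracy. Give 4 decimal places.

Balanced accuracy = mean of per-class recall.
  A: recall = 8/17 = 0.47059
  B: recall = 17/21 = 0.80952
  C: recall = 17/20 = 0.85000
  D: recall = 9/19 = 0.47368
  E: recall = 21/42 = 0.50000
Mean = (0.47059 + 0.80952 + 0.85000 + 0.47368 + 0.50000) / 5 = 0.6208

0.6208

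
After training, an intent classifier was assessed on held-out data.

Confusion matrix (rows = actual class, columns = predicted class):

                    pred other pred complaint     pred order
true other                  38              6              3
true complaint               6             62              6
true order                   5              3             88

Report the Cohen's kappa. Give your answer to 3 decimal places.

0.792

Observed agreement pₒ = trace/N = 188/217 = 0.8664
Expected agreement pₑ = Σ (rowᵢ·colᵢ)/N² = (47·49 + 74·71 + 96·97)/217² = 0.3582
κ = (pₒ − pₑ)/(1 − pₑ) = (0.8664 − 0.3582)/(1 − 0.3582) = 0.792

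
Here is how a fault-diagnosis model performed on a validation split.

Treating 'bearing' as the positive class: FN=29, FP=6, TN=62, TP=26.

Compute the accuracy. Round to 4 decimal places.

0.7154

Accuracy = (TP+TN)/N = (26+62)/123 = 0.7154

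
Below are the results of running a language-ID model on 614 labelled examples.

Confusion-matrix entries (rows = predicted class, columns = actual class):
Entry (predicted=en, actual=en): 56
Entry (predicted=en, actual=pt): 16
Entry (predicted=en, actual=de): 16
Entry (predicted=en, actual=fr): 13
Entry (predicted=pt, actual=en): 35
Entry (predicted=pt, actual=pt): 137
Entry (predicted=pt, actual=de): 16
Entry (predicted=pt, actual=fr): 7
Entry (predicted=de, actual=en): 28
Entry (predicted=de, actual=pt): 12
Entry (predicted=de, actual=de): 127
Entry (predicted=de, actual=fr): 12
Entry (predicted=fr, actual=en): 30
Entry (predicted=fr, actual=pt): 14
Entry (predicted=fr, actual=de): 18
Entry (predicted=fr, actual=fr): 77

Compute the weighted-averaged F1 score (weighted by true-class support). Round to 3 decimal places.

0.638

Per-class F1 score (2·TP/(2·TP+FP+FN)):
  en: TP=56, FP=16+16+13=45, FN=35+28+30=93 → 112/250 = 0.4480
  pt: TP=137, FP=35+16+7=58, FN=16+12+14=42 → 274/374 = 0.7326
  de: TP=127, FP=28+12+12=52, FN=16+16+18=50 → 254/356 = 0.7135
  fr: TP=77, FP=30+14+18=62, FN=13+7+12=32 → 154/248 = 0.6210
Weighted-F1 score = Σ (supportᵢ/N)·F1 scoreᵢ with N=614: (149/614)·0.4480 + (179/614)·0.7326 + (177/614)·0.7135 + (109/614)·0.6210 = 0.638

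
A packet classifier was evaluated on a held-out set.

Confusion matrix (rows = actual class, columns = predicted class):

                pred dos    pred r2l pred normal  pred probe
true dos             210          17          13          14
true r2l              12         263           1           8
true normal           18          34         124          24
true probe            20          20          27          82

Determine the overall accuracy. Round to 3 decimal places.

Accuracy = trace / total = (210+263+124+82=679) / 887 = 679/887 = 0.766

0.766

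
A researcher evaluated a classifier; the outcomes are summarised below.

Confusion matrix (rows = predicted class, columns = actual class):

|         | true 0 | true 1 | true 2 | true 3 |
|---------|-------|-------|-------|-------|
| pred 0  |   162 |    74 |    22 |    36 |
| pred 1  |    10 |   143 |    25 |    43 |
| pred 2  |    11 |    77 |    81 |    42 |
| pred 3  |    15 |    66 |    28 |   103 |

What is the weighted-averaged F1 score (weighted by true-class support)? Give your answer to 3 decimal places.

Per-class F1 score (2·TP/(2·TP+FP+FN)):
  0: TP=162, FP=74+22+36=132, FN=10+11+15=36 → 324/492 = 0.6585
  1: TP=143, FP=10+25+43=78, FN=74+77+66=217 → 286/581 = 0.4923
  2: TP=81, FP=11+77+42=130, FN=22+25+28=75 → 162/367 = 0.4414
  3: TP=103, FP=15+66+28=109, FN=36+43+42=121 → 206/436 = 0.4725
Weighted-F1 score = Σ (supportᵢ/N)·F1 scoreᵢ with N=938: (198/938)·0.6585 + (360/938)·0.4923 + (156/938)·0.4414 + (224/938)·0.4725 = 0.514

0.514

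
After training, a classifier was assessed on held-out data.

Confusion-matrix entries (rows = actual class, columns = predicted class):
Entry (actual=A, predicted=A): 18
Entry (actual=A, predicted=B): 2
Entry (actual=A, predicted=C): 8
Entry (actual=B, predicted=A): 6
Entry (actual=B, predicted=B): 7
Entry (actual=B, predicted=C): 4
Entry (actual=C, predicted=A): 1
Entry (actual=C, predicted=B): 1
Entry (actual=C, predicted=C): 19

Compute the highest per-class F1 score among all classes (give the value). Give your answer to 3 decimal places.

Per-class F1 score (2·TP/(2·TP+FP+FN)):
  A: TP=18, FP=6+1=7, FN=2+8=10 → 36/53 = 0.6792
  B: TP=7, FP=2+1=3, FN=6+4=10 → 14/27 = 0.5185
  C: TP=19, FP=8+4=12, FN=1+1=2 → 38/52 = 0.7308
Highest is class 'C' with F1 score = 0.731.

0.731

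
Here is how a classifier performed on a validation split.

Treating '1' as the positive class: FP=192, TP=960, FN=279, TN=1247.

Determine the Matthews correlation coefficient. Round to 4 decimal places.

0.6459

MCC = (TP·TN − FP·FN) / √((TP+FP)(TP+FN)(TN+FP)(TN+FN))
Numerator = 960·1247 − 192·279 = 1143552
Denominator = √(1152·1239·1439·1526) = √3134289537792 = 1770392.4813
MCC = 1143552 / 1770392.4813 = 0.6459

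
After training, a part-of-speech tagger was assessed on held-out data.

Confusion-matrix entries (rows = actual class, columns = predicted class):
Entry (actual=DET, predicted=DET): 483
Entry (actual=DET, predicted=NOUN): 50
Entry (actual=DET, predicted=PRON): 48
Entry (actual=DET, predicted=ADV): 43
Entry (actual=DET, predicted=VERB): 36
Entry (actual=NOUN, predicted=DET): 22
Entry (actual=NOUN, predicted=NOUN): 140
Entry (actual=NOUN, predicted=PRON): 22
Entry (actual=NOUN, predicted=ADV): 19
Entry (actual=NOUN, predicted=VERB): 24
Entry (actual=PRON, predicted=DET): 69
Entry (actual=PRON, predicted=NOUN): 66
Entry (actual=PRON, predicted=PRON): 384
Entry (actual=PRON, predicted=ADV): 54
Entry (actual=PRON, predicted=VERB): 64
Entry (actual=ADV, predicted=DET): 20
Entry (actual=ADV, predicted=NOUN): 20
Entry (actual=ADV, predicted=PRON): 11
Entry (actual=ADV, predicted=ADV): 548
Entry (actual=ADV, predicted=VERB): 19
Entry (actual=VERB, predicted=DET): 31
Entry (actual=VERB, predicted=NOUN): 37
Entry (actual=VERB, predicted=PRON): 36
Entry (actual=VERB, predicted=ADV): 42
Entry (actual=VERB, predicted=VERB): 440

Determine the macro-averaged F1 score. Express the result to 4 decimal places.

Per-class F1 score (2·TP/(2·TP+FP+FN)):
  DET: TP=483, FP=22+69+20+31=142, FN=50+48+43+36=177 → 966/1285 = 0.75175
  NOUN: TP=140, FP=50+66+20+37=173, FN=22+22+19+24=87 → 280/540 = 0.51852
  PRON: TP=384, FP=48+22+11+36=117, FN=69+66+54+64=253 → 768/1138 = 0.67487
  ADV: TP=548, FP=43+19+54+42=158, FN=20+20+11+19=70 → 1096/1324 = 0.82779
  VERB: TP=440, FP=36+24+64+19=143, FN=31+37+36+42=146 → 880/1169 = 0.75278
Macro-F1 score = mean = (0.75175 + 0.51852 + 0.67487 + 0.82779 + 0.75278) / 5 = 0.7051

0.7051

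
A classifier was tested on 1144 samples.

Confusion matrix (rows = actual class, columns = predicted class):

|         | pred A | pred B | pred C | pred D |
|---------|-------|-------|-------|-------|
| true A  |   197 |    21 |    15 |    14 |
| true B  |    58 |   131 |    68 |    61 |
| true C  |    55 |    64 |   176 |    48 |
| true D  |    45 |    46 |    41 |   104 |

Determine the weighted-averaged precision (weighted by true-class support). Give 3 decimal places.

0.529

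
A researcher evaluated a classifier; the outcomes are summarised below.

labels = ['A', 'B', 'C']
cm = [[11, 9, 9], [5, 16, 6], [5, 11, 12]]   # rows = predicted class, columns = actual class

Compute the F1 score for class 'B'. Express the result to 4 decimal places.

0.5079

Treat 'B' as positive and all other classes as negative.
F1 score = 2·TP/(2·TP+FP+FN).
B: TP=16, FP=5+6=11, FN=9+11=20 → 32/63 = 0.50794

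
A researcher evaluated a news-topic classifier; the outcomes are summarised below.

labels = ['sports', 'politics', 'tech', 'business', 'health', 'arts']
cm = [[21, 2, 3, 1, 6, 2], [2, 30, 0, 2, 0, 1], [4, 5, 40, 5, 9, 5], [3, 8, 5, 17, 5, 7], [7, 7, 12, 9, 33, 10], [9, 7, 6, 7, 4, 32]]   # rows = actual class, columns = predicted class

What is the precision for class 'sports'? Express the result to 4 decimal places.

One-vs-rest for 'sports': TP = diagonal; FP = other classes predicted 'sports'; FN = 'sports' predicted as other.
precision = TP/(TP+FP).
sports: TP=21, FP=2+4+3+7+9=25 → 21/46 = 0.45652

0.4565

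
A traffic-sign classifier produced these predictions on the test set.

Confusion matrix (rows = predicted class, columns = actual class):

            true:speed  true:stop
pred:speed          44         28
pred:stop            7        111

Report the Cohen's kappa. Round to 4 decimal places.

0.5850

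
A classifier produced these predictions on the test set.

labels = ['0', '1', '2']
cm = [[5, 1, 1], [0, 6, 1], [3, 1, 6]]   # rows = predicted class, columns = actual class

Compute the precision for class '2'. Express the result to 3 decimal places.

0.600

One-vs-rest for '2': TP = diagonal; FP = other classes predicted '2'; FN = '2' predicted as other.
precision = TP/(TP+FP).
2: TP=6, FP=3+1=4 → 6/10 = 0.6000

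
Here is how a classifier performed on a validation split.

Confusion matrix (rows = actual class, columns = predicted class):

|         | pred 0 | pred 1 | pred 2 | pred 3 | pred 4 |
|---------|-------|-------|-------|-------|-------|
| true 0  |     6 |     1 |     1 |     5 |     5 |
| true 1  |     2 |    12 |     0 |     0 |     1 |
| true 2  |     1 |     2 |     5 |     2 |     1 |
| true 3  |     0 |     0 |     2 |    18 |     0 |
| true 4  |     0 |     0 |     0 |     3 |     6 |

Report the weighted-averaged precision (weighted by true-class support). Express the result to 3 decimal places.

0.656

Per-class precision (TP/(TP+FP)):
  0: TP=6, FP=2+1+0+0=3 → 6/9 = 0.6667
  1: TP=12, FP=1+2+0+0=3 → 12/15 = 0.8000
  2: TP=5, FP=1+0+2+0=3 → 5/8 = 0.6250
  3: TP=18, FP=5+0+2+3=10 → 18/28 = 0.6429
  4: TP=6, FP=5+1+1+0=7 → 6/13 = 0.4615
Weighted-precision = Σ (supportᵢ/N)·precisionᵢ with N=73: (18/73)·0.6667 + (15/73)·0.8000 + (11/73)·0.6250 + (20/73)·0.6429 + (9/73)·0.4615 = 0.656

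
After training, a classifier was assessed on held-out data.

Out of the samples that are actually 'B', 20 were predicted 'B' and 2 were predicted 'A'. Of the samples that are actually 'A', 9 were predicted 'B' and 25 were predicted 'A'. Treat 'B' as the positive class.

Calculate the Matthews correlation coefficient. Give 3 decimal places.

0.630

MCC = (TP·TN − FP·FN) / √((TP+FP)(TP+FN)(TN+FP)(TN+FN))
Numerator = 20·25 − 9·2 = 482
Denominator = √(29·22·34·27) = √585684 = 765.2999
MCC = 482 / 765.2999 = 0.630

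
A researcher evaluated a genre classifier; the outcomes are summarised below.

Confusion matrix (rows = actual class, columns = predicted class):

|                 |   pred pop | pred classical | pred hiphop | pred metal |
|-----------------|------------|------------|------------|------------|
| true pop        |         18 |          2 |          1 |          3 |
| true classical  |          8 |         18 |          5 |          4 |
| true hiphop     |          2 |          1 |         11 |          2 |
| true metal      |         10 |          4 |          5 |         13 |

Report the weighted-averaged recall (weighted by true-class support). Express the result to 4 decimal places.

Per-class recall (TP/(TP+FN)):
  pop: TP=18, FN=2+1+3=6 → 18/24 = 0.75000
  classical: TP=18, FN=8+5+4=17 → 18/35 = 0.51429
  hiphop: TP=11, FN=2+1+2=5 → 11/16 = 0.68750
  metal: TP=13, FN=10+4+5=19 → 13/32 = 0.40625
Weighted-recall = Σ (supportᵢ/N)·recallᵢ with N=107: (24/107)·0.75000 + (35/107)·0.51429 + (16/107)·0.68750 + (32/107)·0.40625 = 0.5607

0.5607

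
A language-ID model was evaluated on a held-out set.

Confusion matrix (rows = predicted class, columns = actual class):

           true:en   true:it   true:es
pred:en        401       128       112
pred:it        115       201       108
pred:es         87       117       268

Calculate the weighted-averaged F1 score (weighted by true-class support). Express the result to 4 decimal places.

Per-class F1 score (2·TP/(2·TP+FP+FN)):
  en: TP=401, FP=128+112=240, FN=115+87=202 → 802/1244 = 0.64469
  it: TP=201, FP=115+108=223, FN=128+117=245 → 402/870 = 0.46207
  es: TP=268, FP=87+117=204, FN=112+108=220 → 536/960 = 0.55833
Weighted-F1 score = Σ (supportᵢ/N)·F1 scoreᵢ with N=1537: (603/1537)·0.64469 + (446/1537)·0.46207 + (488/1537)·0.55833 = 0.5643

0.5643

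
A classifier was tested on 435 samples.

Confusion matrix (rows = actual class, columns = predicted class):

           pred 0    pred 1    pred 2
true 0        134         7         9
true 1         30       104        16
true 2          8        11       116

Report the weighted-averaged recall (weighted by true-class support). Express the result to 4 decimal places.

Per-class recall (TP/(TP+FN)):
  0: TP=134, FN=7+9=16 → 134/150 = 0.89333
  1: TP=104, FN=30+16=46 → 104/150 = 0.69333
  2: TP=116, FN=8+11=19 → 116/135 = 0.85926
Weighted-recall = Σ (supportᵢ/N)·recallᵢ with N=435: (150/435)·0.89333 + (150/435)·0.69333 + (135/435)·0.85926 = 0.8138

0.8138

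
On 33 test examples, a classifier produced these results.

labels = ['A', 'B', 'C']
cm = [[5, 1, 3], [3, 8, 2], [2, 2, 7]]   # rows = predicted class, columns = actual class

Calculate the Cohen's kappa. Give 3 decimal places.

0.407

Observed agreement pₒ = trace/N = 20/33 = 0.6061
Expected agreement pₑ = Σ (rowᵢ·colᵢ)/N² = (10·9 + 11·13 + 12·11)/33² = 0.3352
κ = (pₒ − pₑ)/(1 − pₑ) = (0.6061 − 0.3352)/(1 − 0.3352) = 0.407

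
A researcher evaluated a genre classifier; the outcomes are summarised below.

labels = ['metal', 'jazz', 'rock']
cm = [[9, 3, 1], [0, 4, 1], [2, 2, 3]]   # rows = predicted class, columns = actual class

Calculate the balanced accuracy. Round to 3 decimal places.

Balanced accuracy = mean of per-class recall.
  metal: recall = 9/11 = 0.8182
  jazz: recall = 4/9 = 0.4444
  rock: recall = 3/5 = 0.6000
Mean = (0.8182 + 0.4444 + 0.6000) / 3 = 0.621

0.621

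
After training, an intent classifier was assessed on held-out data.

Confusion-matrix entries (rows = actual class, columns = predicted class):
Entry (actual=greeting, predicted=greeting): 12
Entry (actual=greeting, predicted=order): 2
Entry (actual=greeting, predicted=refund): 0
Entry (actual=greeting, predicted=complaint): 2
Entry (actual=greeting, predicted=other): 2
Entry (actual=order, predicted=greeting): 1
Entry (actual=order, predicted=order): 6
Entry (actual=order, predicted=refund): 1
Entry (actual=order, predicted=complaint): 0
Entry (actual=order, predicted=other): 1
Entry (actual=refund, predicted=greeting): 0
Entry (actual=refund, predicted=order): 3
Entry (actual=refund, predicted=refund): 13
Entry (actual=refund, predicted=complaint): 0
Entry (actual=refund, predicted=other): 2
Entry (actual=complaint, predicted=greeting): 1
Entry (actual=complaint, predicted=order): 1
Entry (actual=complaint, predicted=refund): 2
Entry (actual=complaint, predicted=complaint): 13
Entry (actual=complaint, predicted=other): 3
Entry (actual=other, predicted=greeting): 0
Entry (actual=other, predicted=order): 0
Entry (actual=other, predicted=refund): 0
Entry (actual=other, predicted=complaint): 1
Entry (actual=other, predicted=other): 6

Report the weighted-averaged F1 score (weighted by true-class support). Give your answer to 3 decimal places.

Per-class F1 score (2·TP/(2·TP+FP+FN)):
  greeting: TP=12, FP=1+0+1+0=2, FN=2+0+2+2=6 → 24/32 = 0.7500
  order: TP=6, FP=2+3+1+0=6, FN=1+1+0+1=3 → 12/21 = 0.5714
  refund: TP=13, FP=0+1+2+0=3, FN=0+3+0+2=5 → 26/34 = 0.7647
  complaint: TP=13, FP=2+0+0+1=3, FN=1+1+2+3=7 → 26/36 = 0.7222
  other: TP=6, FP=2+1+2+3=8, FN=0+0+0+1=1 → 12/21 = 0.5714
Weighted-F1 score = Σ (supportᵢ/N)·F1 scoreᵢ with N=72: (18/72)·0.7500 + (9/72)·0.5714 + (18/72)·0.7647 + (20/72)·0.7222 + (7/72)·0.5714 = 0.706

0.706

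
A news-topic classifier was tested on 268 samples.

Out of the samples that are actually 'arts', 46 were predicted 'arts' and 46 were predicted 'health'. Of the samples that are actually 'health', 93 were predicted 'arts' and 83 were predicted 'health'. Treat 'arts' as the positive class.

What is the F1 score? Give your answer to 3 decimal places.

Precision = TP/(TP+FP) = 46/139 = 0.3309
Recall = TP/(TP+FN) = 46/92 = 0.5000
F1 = 2·TP/(2·TP+FP+FN) = 92/231 = 0.398

0.398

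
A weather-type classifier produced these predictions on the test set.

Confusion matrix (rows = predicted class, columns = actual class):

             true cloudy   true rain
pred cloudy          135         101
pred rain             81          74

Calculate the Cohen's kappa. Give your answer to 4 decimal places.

0.0484

Observed agreement pₒ = trace/N = 209/391 = 0.53453
Expected agreement pₑ = Σ (rowᵢ·colᵢ)/N² = (216·236 + 175·155)/391² = 0.51086
κ = (pₒ − pₑ)/(1 − pₑ) = (0.53453 − 0.51086)/(1 − 0.51086) = 0.0484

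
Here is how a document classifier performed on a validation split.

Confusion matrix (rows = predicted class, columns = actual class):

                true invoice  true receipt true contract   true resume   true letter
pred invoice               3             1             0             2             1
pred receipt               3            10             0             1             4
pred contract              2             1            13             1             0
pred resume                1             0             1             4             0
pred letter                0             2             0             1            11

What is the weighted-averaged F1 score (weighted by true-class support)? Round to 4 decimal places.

0.6516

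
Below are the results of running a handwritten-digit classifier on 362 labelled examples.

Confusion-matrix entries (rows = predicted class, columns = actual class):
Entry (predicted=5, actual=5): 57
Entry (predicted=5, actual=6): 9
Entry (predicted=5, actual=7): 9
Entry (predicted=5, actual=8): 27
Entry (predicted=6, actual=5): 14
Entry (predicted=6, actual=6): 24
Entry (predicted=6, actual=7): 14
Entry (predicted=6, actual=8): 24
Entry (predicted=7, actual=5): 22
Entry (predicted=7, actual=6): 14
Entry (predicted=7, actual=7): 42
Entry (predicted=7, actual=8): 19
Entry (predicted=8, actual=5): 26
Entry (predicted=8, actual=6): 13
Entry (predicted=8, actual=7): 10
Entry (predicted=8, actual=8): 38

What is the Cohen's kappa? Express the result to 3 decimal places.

0.255

Observed agreement pₒ = trace/N = 161/362 = 0.4448
Expected agreement pₑ = Σ (rowᵢ·colᵢ)/N² = (119·102 + 60·76 + 75·97 + 108·87)/362² = 0.2546
κ = (pₒ − pₑ)/(1 − pₑ) = (0.4448 − 0.2546)/(1 − 0.2546) = 0.255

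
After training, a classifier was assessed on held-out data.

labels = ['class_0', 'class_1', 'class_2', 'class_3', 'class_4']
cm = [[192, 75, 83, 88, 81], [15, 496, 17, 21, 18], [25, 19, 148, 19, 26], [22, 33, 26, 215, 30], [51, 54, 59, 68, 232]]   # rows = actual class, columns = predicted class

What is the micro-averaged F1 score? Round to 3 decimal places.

Micro-averaging pools counts across classes: ΣTP=1283, ΣFP=830, ΣFN=830.
Micro-F1 score = 2·TP/(2·TP+FP+FN) on pooled counts = 0.607 (equals overall accuracy in single-label multiclass).

0.607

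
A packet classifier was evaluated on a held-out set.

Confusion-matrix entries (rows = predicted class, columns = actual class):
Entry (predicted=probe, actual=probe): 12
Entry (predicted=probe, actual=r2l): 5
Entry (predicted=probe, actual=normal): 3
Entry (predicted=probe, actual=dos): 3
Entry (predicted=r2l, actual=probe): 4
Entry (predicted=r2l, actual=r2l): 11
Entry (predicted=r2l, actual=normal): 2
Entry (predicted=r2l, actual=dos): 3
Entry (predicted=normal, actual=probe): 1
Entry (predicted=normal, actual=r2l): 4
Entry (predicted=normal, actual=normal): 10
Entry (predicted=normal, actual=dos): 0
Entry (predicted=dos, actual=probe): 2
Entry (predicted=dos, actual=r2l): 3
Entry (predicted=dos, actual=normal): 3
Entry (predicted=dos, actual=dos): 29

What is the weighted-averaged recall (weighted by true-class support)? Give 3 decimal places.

0.653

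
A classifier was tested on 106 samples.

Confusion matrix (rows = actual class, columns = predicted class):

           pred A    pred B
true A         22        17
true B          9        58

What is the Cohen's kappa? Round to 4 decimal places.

Observed agreement pₒ = trace/N = 80/106 = 0.75472
Expected agreement pₑ = Σ (rowᵢ·colᵢ)/N² = (39·31 + 67·75)/106² = 0.55482
κ = (pₒ − pₑ)/(1 − pₑ) = (0.75472 − 0.55482)/(1 − 0.55482) = 0.4490

0.4490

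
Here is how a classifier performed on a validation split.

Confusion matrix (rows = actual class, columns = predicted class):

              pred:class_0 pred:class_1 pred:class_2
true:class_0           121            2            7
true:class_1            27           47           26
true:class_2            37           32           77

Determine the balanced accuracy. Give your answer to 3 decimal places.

0.643

Balanced accuracy = mean of per-class recall.
  class_0: recall = 121/130 = 0.9308
  class_1: recall = 47/100 = 0.4700
  class_2: recall = 77/146 = 0.5274
Mean = (0.9308 + 0.4700 + 0.5274) / 3 = 0.643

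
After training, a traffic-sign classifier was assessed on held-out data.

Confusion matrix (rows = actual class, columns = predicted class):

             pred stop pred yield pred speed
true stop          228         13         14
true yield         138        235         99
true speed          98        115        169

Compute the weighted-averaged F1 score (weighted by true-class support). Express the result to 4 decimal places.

Per-class F1 score (2·TP/(2·TP+FP+FN)):
  stop: TP=228, FP=138+98=236, FN=13+14=27 → 456/719 = 0.63421
  yield: TP=235, FP=13+115=128, FN=138+99=237 → 470/835 = 0.56287
  speed: TP=169, FP=14+99=113, FN=98+115=213 → 338/664 = 0.50904
Weighted-F1 score = Σ (supportᵢ/N)·F1 scoreᵢ with N=1109: (255/1109)·0.63421 + (472/1109)·0.56287 + (382/1109)·0.50904 = 0.5607

0.5607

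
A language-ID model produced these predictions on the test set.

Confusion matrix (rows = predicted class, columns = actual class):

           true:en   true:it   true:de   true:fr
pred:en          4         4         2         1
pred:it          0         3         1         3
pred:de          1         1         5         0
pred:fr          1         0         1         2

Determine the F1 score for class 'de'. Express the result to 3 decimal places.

Treat 'de' as positive and all other classes as negative.
F1 score = 2·TP/(2·TP+FP+FN).
de: TP=5, FP=1+1+0=2, FN=2+1+1=4 → 10/16 = 0.6250

0.625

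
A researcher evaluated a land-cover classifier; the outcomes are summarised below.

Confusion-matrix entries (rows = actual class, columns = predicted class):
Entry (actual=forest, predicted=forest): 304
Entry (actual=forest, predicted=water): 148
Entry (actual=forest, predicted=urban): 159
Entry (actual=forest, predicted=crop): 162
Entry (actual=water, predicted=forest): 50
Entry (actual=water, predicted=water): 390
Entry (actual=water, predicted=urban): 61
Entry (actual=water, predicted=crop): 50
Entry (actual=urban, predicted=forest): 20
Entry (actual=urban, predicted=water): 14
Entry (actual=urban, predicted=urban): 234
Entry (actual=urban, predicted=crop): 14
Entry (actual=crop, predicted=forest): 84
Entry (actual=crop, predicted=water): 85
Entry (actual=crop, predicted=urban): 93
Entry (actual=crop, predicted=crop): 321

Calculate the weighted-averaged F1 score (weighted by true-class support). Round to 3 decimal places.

0.564

Per-class F1 score (2·TP/(2·TP+FP+FN)):
  forest: TP=304, FP=50+20+84=154, FN=148+159+162=469 → 608/1231 = 0.4939
  water: TP=390, FP=148+14+85=247, FN=50+61+50=161 → 780/1188 = 0.6566
  urban: TP=234, FP=159+61+93=313, FN=20+14+14=48 → 468/829 = 0.5645
  crop: TP=321, FP=162+50+14=226, FN=84+85+93=262 → 642/1130 = 0.5681
Weighted-F1 score = Σ (supportᵢ/N)·F1 scoreᵢ with N=2189: (773/2189)·0.4939 + (551/2189)·0.6566 + (282/2189)·0.5645 + (583/2189)·0.5681 = 0.564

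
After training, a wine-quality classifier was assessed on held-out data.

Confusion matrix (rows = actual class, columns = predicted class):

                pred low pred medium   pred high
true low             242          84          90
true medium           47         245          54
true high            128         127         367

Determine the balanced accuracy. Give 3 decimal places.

Balanced accuracy = mean of per-class recall.
  low: recall = 242/416 = 0.5817
  medium: recall = 245/346 = 0.7081
  high: recall = 367/622 = 0.5900
Mean = (0.5817 + 0.7081 + 0.5900) / 3 = 0.627

0.627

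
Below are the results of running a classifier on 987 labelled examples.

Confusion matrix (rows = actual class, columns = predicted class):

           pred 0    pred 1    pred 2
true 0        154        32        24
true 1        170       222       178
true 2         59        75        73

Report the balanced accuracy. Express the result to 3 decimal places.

0.492

Balanced accuracy = mean of per-class recall.
  0: recall = 154/210 = 0.7333
  1: recall = 222/570 = 0.3895
  2: recall = 73/207 = 0.3527
Mean = (0.7333 + 0.3895 + 0.3527) / 3 = 0.492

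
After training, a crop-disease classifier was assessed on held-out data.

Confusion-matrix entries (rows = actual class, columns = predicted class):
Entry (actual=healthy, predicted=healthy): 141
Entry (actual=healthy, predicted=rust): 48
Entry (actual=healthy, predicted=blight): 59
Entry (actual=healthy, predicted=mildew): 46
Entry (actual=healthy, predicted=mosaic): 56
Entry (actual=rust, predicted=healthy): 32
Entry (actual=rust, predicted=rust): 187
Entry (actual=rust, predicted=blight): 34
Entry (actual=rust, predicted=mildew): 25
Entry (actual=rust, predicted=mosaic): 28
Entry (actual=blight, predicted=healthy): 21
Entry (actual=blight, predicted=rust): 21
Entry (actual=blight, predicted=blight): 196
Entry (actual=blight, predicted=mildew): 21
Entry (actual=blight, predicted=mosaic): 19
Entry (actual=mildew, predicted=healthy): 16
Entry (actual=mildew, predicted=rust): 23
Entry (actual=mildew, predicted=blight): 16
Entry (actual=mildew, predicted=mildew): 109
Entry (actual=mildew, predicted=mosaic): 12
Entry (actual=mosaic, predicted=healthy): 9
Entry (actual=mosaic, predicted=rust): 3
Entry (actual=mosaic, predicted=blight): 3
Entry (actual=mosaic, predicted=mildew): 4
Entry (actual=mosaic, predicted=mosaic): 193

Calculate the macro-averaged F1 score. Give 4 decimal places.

Per-class F1 score (2·TP/(2·TP+FP+FN)):
  healthy: TP=141, FP=32+21+16+9=78, FN=48+59+46+56=209 → 282/569 = 0.49561
  rust: TP=187, FP=48+21+23+3=95, FN=32+34+25+28=119 → 374/588 = 0.63605
  blight: TP=196, FP=59+34+16+3=112, FN=21+21+21+19=82 → 392/586 = 0.66894
  mildew: TP=109, FP=46+25+21+4=96, FN=16+23+16+12=67 → 218/381 = 0.57218
  mosaic: TP=193, FP=56+28+19+12=115, FN=9+3+3+4=19 → 386/520 = 0.74231
Macro-F1 score = mean = (0.49561 + 0.63605 + 0.66894 + 0.57218 + 0.74231) / 5 = 0.6230

0.6230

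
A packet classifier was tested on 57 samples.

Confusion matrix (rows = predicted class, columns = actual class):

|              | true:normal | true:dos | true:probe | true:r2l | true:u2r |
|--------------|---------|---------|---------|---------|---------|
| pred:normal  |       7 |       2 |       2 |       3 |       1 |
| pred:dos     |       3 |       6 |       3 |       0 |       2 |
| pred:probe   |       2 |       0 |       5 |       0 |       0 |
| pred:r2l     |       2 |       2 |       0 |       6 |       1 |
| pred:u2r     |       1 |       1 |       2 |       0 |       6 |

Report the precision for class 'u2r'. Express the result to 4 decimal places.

0.6000

Treat 'u2r' as positive and all other classes as negative.
precision = TP/(TP+FP).
u2r: TP=6, FP=1+1+2+0=4 → 6/10 = 0.60000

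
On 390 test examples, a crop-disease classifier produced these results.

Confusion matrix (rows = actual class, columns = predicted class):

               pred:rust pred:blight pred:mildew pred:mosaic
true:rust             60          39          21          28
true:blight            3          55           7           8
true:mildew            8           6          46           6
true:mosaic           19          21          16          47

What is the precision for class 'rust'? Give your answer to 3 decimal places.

0.667

Take TP from the diagonal, FP from the rest of the 'rust' prediction marginal, FN from the rest of the 'rust' actual marginal.
precision = TP/(TP+FP).
rust: TP=60, FP=3+8+19=30 → 60/90 = 0.6667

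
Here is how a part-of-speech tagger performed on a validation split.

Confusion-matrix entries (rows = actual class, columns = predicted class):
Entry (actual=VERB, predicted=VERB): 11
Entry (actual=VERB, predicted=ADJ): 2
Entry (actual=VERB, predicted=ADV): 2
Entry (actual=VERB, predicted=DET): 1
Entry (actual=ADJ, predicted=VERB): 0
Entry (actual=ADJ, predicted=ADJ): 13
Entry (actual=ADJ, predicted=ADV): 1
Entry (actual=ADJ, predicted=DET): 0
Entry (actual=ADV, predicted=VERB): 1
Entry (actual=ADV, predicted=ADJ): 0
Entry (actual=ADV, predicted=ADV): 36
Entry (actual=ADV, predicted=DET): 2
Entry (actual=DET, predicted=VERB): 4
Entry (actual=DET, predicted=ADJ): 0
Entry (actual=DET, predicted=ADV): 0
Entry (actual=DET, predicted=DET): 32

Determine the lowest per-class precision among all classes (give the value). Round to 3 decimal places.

0.688

Per-class precision (TP/(TP+FP)):
  VERB: TP=11, FP=0+1+4=5 → 11/16 = 0.6875
  ADJ: TP=13, FP=2+0+0=2 → 13/15 = 0.8667
  ADV: TP=36, FP=2+1+0=3 → 36/39 = 0.9231
  DET: TP=32, FP=1+0+2=3 → 32/35 = 0.9143
Lowest is class 'VERB' with precision = 0.688.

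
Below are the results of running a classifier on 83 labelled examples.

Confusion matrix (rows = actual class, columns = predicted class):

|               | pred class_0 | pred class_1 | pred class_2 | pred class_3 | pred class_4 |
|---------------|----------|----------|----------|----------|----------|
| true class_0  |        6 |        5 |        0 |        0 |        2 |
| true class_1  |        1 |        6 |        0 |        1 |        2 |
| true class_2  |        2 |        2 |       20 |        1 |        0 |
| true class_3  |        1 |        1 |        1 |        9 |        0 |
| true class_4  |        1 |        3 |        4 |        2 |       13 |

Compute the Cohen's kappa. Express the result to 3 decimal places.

0.555

Observed agreement pₒ = trace/N = 54/83 = 0.6506
Expected agreement pₑ = Σ (rowᵢ·colᵢ)/N² = (13·11 + 10·17 + 25·25 + 12·13 + 23·17)/83² = 0.2156
κ = (pₒ − pₑ)/(1 − pₑ) = (0.6506 − 0.2156)/(1 − 0.2156) = 0.555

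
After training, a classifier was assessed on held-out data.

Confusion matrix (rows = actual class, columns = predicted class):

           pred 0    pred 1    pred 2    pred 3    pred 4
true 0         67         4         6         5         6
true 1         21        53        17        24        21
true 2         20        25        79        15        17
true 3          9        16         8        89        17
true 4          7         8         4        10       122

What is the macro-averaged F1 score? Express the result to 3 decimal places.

Per-class F1 score (2·TP/(2·TP+FP+FN)):
  0: TP=67, FP=21+20+9+7=57, FN=4+6+5+6=21 → 134/212 = 0.6321
  1: TP=53, FP=4+25+16+8=53, FN=21+17+24+21=83 → 106/242 = 0.4380
  2: TP=79, FP=6+17+8+4=35, FN=20+25+15+17=77 → 158/270 = 0.5852
  3: TP=89, FP=5+24+15+10=54, FN=9+16+8+17=50 → 178/282 = 0.6312
  4: TP=122, FP=6+21+17+17=61, FN=7+8+4+10=29 → 244/334 = 0.7305
Macro-F1 score = mean = (0.6321 + 0.4380 + 0.5852 + 0.6312 + 0.7305) / 5 = 0.603

0.603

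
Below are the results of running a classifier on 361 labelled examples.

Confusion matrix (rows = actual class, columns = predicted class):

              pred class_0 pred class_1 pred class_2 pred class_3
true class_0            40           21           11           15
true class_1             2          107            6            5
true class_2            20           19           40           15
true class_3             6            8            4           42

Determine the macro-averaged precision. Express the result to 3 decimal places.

Per-class precision (TP/(TP+FP)):
  class_0: TP=40, FP=2+20+6=28 → 40/68 = 0.5882
  class_1: TP=107, FP=21+19+8=48 → 107/155 = 0.6903
  class_2: TP=40, FP=11+6+4=21 → 40/61 = 0.6557
  class_3: TP=42, FP=15+5+15=35 → 42/77 = 0.5455
Macro-precision = mean = (0.5882 + 0.6903 + 0.6557 + 0.5455) / 4 = 0.620

0.620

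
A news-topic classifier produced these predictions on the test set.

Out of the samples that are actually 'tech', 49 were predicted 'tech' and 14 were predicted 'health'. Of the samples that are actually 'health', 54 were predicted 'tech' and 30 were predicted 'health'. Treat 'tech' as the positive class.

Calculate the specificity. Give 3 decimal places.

0.357

Specificity = TN/(TN+FP) = 30/(30+54) = 0.357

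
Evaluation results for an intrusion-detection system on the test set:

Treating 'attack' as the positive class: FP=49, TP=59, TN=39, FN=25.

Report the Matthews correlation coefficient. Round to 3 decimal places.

0.151

MCC = (TP·TN − FP·FN) / √((TP+FP)(TP+FN)(TN+FP)(TN+FN))
Numerator = 59·39 − 49·25 = 1076
Denominator = √(108·84·88·64) = √51093504 = 7147.9720
MCC = 1076 / 7147.9720 = 0.151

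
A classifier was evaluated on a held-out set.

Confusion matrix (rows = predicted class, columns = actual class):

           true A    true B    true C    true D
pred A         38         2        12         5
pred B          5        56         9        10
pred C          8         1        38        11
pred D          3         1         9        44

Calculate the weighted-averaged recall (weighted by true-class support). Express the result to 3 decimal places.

Per-class recall (TP/(TP+FN)):
  A: TP=38, FN=5+8+3=16 → 38/54 = 0.7037
  B: TP=56, FN=2+1+1=4 → 56/60 = 0.9333
  C: TP=38, FN=12+9+9=30 → 38/68 = 0.5588
  D: TP=44, FN=5+10+11=26 → 44/70 = 0.6286
Weighted-recall = Σ (supportᵢ/N)·recallᵢ with N=252: (54/252)·0.7037 + (60/252)·0.9333 + (68/252)·0.5588 + (70/252)·0.6286 = 0.698

0.698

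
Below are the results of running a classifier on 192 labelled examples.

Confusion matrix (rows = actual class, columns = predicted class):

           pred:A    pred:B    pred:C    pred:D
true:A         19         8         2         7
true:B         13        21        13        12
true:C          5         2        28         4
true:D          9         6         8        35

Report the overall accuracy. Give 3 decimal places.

0.536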